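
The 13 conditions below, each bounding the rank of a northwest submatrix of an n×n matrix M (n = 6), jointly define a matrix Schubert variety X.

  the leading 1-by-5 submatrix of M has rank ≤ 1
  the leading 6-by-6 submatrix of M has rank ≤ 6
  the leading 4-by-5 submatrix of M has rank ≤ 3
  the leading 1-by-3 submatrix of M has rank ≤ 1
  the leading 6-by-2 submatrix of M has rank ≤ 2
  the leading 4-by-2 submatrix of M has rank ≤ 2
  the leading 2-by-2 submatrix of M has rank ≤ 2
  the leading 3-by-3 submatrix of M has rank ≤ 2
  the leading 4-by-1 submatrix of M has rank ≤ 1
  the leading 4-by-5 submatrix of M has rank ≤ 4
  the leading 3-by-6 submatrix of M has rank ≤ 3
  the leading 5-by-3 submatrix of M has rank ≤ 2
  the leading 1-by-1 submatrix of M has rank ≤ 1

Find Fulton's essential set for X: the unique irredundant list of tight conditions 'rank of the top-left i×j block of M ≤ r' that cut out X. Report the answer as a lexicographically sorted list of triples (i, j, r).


Recovering R(i,j) via the rank-extension bound from the 13 conditions:

  1, 1, 1, 1, 1, 1
  1, 2, 2, 2, 2, 2
  1, 2, 2, 3, 3, 3
  1, 2, 2, 3, 3, 4
  1, 2, 2, 3, 4, 5
  1, 2, 3, 4, 5, 6

the unique w with this rank table is (1, 2, 4, 6, 5, 3).

ℓ(w)=4; the 2 essential cells (i,j,r):

[(4, 5, 3), (5, 3, 2)]


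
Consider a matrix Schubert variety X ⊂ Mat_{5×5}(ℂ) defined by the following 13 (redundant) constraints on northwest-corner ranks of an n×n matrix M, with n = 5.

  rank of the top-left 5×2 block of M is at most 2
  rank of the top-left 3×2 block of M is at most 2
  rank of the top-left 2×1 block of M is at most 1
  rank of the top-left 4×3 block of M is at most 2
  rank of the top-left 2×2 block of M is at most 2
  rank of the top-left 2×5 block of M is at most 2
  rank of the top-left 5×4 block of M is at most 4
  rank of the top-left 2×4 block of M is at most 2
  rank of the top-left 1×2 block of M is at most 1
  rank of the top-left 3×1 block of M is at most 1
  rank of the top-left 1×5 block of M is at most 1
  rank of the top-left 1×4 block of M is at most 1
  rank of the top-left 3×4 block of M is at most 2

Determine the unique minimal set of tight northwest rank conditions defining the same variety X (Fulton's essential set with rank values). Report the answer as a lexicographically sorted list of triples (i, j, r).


The tightest implied rank at each (i,j), from the 13 conditions:

  R[1]: 1, 1, 1, 1, 1
  R[2]: 1, 2, 2, 2, 2
  R[3]: 1, 2, 2, 2, 3
  R[4]: 1, 2, 2, 3, 4
  R[5]: 1, 2, 3, 4, 5

the unique w with this rank table is (1, 2, 5, 4, 3).

ℓ(w)=3; the 2 essential cells (i,j,r):

[(3, 4, 2), (4, 3, 2)]


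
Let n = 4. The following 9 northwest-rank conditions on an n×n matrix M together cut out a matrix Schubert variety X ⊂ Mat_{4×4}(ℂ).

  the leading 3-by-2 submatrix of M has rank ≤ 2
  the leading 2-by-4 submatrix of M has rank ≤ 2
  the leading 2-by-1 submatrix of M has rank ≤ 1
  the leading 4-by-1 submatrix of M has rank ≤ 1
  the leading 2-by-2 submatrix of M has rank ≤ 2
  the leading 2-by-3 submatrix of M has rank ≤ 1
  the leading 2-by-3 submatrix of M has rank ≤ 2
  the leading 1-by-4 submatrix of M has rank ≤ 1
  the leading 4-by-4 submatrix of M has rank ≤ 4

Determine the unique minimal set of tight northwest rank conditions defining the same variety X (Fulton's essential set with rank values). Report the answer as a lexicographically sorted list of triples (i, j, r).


Reconstructing r_w from the 9 given conditions:

  row 1: 1 1 1 1
  row 2: 1 1 1 2
  row 3: 1 2 2 3
  row 4: 1 2 3 4

reading off 1-entries of Δ²R: w = (1, 4, 2, 3).

ℓ(w)=2; the 1 essential cell (i,j,r):

[(2, 3, 1)]


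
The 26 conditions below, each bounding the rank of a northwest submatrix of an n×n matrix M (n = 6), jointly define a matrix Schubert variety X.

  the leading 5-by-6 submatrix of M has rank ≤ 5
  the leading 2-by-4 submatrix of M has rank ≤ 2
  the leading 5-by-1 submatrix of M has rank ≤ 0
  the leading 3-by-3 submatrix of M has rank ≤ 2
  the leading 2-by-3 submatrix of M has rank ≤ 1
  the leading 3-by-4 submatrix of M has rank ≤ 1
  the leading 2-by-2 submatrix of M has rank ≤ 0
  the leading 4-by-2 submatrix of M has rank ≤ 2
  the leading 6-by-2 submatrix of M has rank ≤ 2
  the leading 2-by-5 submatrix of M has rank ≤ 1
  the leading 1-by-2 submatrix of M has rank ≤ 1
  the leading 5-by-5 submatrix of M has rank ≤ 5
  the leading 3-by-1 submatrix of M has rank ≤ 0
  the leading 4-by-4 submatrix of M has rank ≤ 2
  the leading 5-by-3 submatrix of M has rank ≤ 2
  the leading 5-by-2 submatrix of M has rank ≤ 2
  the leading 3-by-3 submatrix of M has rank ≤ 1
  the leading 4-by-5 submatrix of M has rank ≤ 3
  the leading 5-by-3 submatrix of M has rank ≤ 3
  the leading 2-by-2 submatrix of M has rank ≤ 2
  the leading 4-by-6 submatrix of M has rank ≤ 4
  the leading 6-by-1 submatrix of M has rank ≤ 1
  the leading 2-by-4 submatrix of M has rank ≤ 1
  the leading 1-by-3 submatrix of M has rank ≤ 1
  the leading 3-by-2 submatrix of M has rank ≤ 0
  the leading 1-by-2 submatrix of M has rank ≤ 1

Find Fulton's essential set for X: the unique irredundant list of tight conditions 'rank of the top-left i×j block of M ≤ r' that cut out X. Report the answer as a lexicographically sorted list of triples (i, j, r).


The tightest implied rank at each (i,j), from the 26 conditions:

  0 | 0 | 1 | 1 | 1 | 1
  0 | 0 | 1 | 1 | 1 | 2
  0 | 0 | 1 | 1 | 2 | 3
  0 | 1 | 2 | 2 | 3 | 4
  0 | 1 | 2 | 3 | 4 | 5
  1 | 2 | 3 | 4 | 5 | 6

hence w(1..6) = (3, 6, 5, 2, 4, 1).

D(w) has 11 cells with 4 SE-corners; essential set:

[(2, 5, 1), (3, 2, 0), (3, 4, 1), (5, 1, 0)]


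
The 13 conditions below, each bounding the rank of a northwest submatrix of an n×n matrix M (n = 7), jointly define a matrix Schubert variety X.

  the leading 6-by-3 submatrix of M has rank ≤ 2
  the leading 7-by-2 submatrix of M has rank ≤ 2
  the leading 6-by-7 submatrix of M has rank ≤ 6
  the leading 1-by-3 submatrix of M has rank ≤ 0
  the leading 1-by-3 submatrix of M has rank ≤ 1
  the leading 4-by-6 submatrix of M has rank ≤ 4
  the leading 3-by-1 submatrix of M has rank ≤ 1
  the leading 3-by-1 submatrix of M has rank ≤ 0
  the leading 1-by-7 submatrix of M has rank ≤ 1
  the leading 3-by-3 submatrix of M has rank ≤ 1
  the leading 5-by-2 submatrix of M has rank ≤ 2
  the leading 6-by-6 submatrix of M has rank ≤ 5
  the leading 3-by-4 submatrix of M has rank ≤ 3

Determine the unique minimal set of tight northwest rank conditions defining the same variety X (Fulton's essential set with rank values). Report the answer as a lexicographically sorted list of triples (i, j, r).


Reconstructing r_w from the 13 given conditions:

  0 | 0 | 0 | 1 | 1 | 1 | 1
  0 | 1 | 1 | 2 | 2 | 2 | 2
  0 | 1 | 1 | 2 | 3 | 3 | 3
  1 | 2 | 2 | 3 | 4 | 4 | 4
  1 | 2 | 2 | 3 | 4 | 5 | 5
  1 | 2 | 2 | 3 | 4 | 5 | 6
  1 | 2 | 3 | 4 | 5 | 6 | 7

hence w(1..7) = (4, 2, 5, 1, 6, 7, 3).

Fulton essential set (4 of the 8 Rothe cells):

[(1, 3, 0), (3, 1, 0), (3, 3, 1), (6, 3, 2)]


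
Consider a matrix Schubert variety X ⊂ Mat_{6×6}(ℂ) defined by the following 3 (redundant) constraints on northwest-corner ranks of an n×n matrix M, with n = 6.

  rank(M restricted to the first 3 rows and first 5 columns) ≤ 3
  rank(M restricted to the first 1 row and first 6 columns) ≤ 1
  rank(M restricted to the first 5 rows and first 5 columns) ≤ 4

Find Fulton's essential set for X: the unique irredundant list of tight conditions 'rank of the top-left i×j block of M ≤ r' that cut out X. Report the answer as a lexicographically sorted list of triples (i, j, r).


Reconstructing r_w from the 3 given conditions:

  row 1: 1 | 1 | 1 | 1 | 1 | 1
  row 2: 1 | 2 | 2 | 2 | 2 | 2
  row 3: 1 | 2 | 3 | 3 | 3 | 3
  row 4: 1 | 2 | 3 | 4 | 4 | 4
  row 5: 1 | 2 | 3 | 4 | 4 | 5
  row 6: 1 | 2 | 3 | 4 | 5 | 6

second differences of R give the permutation w = (1, 2, 3, 4, 6, 5).

|D(w)|=1, |Ess(w)|=1:

[(5, 5, 4)]


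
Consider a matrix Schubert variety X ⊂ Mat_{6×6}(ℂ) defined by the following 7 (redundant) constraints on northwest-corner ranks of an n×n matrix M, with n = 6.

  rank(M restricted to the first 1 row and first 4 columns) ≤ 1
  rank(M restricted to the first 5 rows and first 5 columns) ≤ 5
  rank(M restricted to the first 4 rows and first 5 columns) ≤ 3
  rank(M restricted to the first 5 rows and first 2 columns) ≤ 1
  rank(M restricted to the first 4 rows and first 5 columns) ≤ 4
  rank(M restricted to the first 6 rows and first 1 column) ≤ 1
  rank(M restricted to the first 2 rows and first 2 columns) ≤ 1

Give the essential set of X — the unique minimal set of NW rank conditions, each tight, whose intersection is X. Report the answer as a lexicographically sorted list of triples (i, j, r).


Propagating the 7 rank bounds to every northwest block:

  i=1: 1 | 1 | 1 | 1 | 1 | 1
  i=2: 1 | 1 | 2 | 2 | 2 | 2
  i=3: 1 | 1 | 2 | 3 | 3 | 3
  i=4: 1 | 1 | 2 | 3 | 3 | 4
  i=5: 1 | 1 | 2 | 3 | 4 | 5
  i=6: 1 | 2 | 3 | 4 | 5 | 6

hence w(1..6) = (1, 3, 4, 6, 5, 2).

ℓ(w)=5; the 2 essential cells (i,j,r):

[(4, 5, 3), (5, 2, 1)]


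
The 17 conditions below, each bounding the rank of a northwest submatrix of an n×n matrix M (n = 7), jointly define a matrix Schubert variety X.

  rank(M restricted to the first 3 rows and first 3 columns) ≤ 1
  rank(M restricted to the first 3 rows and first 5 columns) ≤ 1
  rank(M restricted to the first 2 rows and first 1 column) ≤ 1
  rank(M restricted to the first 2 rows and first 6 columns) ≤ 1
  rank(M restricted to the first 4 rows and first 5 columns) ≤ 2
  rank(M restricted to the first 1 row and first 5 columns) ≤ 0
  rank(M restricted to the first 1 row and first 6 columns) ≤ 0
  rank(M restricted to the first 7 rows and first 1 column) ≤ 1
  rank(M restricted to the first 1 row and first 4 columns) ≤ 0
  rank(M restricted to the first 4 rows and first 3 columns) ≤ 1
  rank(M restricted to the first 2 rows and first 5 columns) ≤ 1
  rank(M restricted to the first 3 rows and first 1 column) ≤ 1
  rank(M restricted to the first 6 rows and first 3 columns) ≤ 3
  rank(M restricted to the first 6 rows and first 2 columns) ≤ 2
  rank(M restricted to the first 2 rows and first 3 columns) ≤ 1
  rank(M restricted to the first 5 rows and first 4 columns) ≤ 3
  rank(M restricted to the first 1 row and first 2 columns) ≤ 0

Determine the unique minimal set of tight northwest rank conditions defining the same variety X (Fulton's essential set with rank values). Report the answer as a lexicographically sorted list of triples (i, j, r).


The tightest implied rank at each (i,j), from the 17 conditions:

  row 1: 0 | 0 | 0 | 0 | 0 | 0 | 1
  row 2: 1 | 1 | 1 | 1 | 1 | 1 | 2
  row 3: 1 | 1 | 1 | 1 | 1 | 2 | 3
  row 4: 1 | 1 | 1 | 2 | 2 | 3 | 4
  row 5: 1 | 2 | 2 | 3 | 3 | 4 | 5
  row 6: 1 | 2 | 3 | 4 | 4 | 5 | 6
  row 7: 1 | 2 | 3 | 4 | 5 | 6 | 7

so w = (7, 1, 6, 4, 2, 3, 5).

|D(w)|=12, |Ess(w)|=3:

[(1, 6, 0), (3, 5, 1), (4, 3, 1)]


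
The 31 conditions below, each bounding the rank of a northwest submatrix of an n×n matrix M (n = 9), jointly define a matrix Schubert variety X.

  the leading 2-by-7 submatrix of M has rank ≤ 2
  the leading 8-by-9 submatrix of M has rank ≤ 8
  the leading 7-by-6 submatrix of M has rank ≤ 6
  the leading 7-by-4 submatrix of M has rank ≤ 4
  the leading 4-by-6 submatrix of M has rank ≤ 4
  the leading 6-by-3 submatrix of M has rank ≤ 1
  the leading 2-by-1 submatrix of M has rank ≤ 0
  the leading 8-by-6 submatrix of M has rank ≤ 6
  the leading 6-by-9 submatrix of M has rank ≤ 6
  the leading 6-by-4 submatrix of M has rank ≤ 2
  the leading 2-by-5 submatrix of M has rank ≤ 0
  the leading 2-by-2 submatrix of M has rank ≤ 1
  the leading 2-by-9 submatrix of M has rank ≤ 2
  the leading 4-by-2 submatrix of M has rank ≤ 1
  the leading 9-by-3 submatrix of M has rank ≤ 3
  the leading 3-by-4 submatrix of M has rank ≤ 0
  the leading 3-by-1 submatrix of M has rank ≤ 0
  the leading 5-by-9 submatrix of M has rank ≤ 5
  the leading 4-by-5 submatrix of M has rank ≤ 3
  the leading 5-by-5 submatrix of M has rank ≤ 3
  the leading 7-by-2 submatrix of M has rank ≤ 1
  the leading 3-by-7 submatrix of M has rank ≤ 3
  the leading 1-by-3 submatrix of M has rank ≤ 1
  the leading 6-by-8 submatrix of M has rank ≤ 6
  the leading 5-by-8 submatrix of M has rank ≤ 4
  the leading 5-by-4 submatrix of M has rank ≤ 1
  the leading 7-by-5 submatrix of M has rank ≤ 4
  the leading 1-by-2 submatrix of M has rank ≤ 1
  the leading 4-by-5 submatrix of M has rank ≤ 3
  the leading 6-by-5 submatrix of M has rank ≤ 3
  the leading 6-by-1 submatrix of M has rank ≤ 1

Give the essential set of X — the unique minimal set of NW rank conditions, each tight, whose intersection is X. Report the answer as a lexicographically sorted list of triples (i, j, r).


Recovering R(i,j) via the rank-extension bound from the 31 conditions:

  i=1: 0  0  0  0  0  1  1  1  1
  i=2: 0  0  0  0  0  1  2  2  2
  i=3: 0  0  0  0  1  2  3  3  3
  i=4: 1  1  1  1  2  3  4  4  4
  i=5: 1  1  1  1  2  3  4  4  5
  i=6: 1  1  1  2  3  4  5  5  6
  i=7: 1  1  2  3  4  5  6  6  7
  i=8: 1  2  3  4  5  6  7  7  8
  i=9: 1  2  3  4  5  6  7  8  9

second differences of R give the permutation w = (6, 7, 5, 1, 9, 4, 3, 2, 8).

ℓ(w)=21; the 6 essential cells (i,j,r):

[(2, 5, 0), (3, 4, 0), (5, 4, 1), (5, 8, 4), (6, 3, 1), (7, 2, 1)]


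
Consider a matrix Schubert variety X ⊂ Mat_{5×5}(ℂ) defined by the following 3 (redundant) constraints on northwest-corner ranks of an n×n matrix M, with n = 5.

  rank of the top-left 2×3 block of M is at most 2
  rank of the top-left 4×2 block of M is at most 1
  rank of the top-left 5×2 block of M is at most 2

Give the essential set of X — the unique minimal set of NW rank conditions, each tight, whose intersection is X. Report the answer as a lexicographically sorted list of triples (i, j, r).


Reconstructing r_w from the 3 given conditions:

  i=1: 1  1  1  1  1
  i=2: 1  1  2  2  2
  i=3: 1  1  2  3  3
  i=4: 1  1  2  3  4
  i=5: 1  2  3  4  5

giving w = (1, 3, 4, 5, 2) via Δ²R.

ℓ(w)=3; the 1 essential cell (i,j,r):

[(4, 2, 1)]


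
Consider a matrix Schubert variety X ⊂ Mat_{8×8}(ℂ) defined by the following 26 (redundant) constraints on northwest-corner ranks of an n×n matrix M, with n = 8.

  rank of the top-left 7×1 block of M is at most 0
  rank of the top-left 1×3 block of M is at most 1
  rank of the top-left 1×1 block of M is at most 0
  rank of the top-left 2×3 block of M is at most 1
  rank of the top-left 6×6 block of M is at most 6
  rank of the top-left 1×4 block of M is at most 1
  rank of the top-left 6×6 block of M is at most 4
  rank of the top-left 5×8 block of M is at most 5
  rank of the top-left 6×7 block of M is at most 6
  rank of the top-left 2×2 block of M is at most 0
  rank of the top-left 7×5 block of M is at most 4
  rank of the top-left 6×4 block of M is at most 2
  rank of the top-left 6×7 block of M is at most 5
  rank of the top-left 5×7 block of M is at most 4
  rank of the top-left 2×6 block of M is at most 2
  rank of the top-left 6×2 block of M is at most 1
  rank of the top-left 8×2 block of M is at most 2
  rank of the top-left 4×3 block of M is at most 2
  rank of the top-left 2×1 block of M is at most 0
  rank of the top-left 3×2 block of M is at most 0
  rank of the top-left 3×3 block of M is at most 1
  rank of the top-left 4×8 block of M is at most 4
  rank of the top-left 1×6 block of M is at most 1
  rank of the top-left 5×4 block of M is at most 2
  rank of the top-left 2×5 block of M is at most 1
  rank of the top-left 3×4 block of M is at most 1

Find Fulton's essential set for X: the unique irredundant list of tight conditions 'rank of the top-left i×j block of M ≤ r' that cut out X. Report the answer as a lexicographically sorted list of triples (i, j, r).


Computing R[i][j] = min implied NW-rank bound (n=8, 26 conditions):

  R[1]: 0 0 1 1 1 1 1 1
  R[2]: 0 0 1 1 1 2 2 2
  R[3]: 0 0 1 1 2 3 3 3
  R[4]: 0 1 2 2 3 4 4 4
  R[5]: 0 1 2 2 3 4 4 5
  R[6]: 0 1 2 2 3 4 5 6
  R[7]: 0 1 2 3 4 5 6 7
  R[8]: 1 2 3 4 5 6 7 8

second differences of R give the permutation w = (3, 6, 5, 2, 8, 7, 4, 1).

Fulton essential set (6 of the 16 Rothe cells):

[(2, 5, 1), (3, 2, 0), (3, 4, 1), (5, 7, 4), (6, 4, 2), (7, 1, 0)]


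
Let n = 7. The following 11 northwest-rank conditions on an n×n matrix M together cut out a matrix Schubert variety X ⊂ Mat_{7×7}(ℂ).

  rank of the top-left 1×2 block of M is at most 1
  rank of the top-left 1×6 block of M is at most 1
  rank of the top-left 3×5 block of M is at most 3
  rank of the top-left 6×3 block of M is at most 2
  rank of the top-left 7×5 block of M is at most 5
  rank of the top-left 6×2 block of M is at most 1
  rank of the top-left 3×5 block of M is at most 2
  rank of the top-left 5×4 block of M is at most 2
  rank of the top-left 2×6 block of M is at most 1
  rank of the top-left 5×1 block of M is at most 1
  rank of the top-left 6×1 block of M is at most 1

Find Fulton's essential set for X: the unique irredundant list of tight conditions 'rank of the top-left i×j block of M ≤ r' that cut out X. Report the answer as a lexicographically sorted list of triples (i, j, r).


Computing R[i][j] = min implied NW-rank bound (n=7, 11 conditions):

  i=1: 1 1 1 1 1 1 1
  i=2: 1 1 1 1 1 1 2
  i=3: 1 1 2 2 2 2 3
  i=4: 1 1 2 2 3 3 4
  i=5: 1 1 2 2 3 4 5
  i=6: 1 1 2 3 4 5 6
  i=7: 1 2 3 4 5 6 7

so w = (1, 7, 3, 5, 6, 4, 2).

|D(w)|=11, |Ess(w)|=3:

[(2, 6, 1), (5, 4, 2), (6, 2, 1)]


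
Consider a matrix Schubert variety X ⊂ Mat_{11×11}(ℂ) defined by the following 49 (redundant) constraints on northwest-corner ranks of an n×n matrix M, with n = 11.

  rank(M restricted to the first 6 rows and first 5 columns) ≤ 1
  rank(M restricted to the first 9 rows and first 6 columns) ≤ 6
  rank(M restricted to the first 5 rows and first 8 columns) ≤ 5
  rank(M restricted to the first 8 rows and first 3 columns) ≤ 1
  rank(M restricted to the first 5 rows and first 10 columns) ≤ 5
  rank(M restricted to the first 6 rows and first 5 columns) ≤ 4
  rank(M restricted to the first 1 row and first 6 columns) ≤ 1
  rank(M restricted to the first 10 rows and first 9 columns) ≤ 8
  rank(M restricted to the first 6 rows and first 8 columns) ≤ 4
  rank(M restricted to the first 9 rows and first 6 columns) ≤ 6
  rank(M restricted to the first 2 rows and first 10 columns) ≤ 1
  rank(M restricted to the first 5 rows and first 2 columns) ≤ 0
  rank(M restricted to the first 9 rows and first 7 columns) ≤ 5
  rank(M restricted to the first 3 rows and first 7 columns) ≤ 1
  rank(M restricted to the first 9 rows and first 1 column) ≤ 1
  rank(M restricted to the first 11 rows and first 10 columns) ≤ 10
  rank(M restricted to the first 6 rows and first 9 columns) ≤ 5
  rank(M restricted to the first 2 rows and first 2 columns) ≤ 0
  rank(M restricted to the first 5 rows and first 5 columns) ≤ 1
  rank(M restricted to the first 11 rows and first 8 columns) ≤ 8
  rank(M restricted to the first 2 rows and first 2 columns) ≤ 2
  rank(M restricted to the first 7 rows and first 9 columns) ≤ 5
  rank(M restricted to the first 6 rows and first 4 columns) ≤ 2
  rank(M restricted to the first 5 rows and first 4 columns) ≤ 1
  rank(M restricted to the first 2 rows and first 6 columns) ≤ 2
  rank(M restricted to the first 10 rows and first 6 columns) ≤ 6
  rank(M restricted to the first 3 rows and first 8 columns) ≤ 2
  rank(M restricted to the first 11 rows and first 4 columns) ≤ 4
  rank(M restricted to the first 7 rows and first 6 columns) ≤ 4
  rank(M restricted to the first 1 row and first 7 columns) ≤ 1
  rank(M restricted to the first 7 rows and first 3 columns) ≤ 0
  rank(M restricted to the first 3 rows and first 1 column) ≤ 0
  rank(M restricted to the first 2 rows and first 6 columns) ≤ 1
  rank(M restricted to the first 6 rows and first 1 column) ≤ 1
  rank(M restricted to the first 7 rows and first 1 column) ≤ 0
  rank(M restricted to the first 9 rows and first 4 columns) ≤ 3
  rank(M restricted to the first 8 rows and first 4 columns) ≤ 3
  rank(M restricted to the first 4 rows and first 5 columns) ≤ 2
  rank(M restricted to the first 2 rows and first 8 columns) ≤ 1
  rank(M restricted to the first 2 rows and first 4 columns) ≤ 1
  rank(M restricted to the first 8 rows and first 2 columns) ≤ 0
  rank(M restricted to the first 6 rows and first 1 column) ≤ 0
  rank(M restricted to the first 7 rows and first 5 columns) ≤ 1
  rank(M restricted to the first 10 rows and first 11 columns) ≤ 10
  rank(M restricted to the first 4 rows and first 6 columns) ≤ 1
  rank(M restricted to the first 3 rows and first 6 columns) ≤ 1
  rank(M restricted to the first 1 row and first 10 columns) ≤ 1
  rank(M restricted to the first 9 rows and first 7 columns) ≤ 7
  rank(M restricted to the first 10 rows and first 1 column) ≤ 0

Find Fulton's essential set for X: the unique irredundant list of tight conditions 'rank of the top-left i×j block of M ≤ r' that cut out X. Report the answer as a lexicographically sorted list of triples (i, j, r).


Computing R[i][j] = min implied NW-rank bound (n=11, 49 conditions):

  row 1: 0 | 0 | 0 | 1 | 1 | 1 | 1 | 1 | 1 | 1 | 1
  row 2: 0 | 0 | 0 | 1 | 1 | 1 | 1 | 1 | 1 | 1 | 2
  row 3: 0 | 0 | 0 | 1 | 1 | 1 | 1 | 2 | 2 | 2 | 3
  row 4: 0 | 0 | 0 | 1 | 1 | 1 | 2 | 3 | 3 | 3 | 4
  row 5: 0 | 0 | 0 | 1 | 1 | 2 | 3 | 4 | 4 | 4 | 5
  row 6: 0 | 0 | 0 | 1 | 1 | 2 | 3 | 4 | 5 | 5 | 6
  row 7: 0 | 0 | 0 | 1 | 1 | 2 | 3 | 4 | 5 | 6 | 7
  row 8: 0 | 0 | 1 | 2 | 2 | 3 | 4 | 5 | 6 | 7 | 8
  row 9: 0 | 1 | 2 | 3 | 3 | 4 | 5 | 6 | 7 | 8 | 9
  row 10: 0 | 1 | 2 | 3 | 4 | 5 | 6 | 7 | 8 | 9 | 10
  row 11: 1 | 2 | 3 | 4 | 5 | 6 | 7 | 8 | 9 | 10 | 11

hence w(1..11) = (4, 11, 8, 7, 6, 9, 10, 3, 2, 5, 1).

|D(w)|=39, |Ess(w)|=7:

[(2, 10, 1), (3, 7, 1), (4, 6, 1), (7, 3, 0), (7, 5, 1), (8, 2, 0), (10, 1, 0)]


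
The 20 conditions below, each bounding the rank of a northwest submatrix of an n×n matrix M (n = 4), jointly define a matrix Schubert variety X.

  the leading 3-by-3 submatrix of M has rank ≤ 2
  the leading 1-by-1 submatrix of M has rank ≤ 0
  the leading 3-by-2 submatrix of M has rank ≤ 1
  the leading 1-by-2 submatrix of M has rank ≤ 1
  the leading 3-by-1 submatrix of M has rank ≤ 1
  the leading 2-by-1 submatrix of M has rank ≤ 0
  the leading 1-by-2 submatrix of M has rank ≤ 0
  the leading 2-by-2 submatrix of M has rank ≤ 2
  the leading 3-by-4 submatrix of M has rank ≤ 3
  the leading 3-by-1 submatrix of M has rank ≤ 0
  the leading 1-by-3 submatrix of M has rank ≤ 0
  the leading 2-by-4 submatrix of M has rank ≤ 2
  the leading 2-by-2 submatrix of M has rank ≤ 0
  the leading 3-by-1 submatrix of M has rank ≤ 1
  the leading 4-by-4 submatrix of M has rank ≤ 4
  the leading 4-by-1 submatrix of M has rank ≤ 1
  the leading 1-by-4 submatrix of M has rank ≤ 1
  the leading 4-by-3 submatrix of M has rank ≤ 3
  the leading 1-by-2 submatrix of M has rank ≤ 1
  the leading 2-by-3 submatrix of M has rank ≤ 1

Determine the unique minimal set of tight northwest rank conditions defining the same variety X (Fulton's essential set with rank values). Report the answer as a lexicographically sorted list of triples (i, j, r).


Recovering R(i,j) via the rank-extension bound from the 20 conditions:

  R[1]: 0  0  0  1
  R[2]: 0  0  1  2
  R[3]: 0  1  2  3
  R[4]: 1  2  3  4

so w = (4, 3, 2, 1).

Fulton essential set (3 of the 6 Rothe cells):

[(1, 3, 0), (2, 2, 0), (3, 1, 0)]


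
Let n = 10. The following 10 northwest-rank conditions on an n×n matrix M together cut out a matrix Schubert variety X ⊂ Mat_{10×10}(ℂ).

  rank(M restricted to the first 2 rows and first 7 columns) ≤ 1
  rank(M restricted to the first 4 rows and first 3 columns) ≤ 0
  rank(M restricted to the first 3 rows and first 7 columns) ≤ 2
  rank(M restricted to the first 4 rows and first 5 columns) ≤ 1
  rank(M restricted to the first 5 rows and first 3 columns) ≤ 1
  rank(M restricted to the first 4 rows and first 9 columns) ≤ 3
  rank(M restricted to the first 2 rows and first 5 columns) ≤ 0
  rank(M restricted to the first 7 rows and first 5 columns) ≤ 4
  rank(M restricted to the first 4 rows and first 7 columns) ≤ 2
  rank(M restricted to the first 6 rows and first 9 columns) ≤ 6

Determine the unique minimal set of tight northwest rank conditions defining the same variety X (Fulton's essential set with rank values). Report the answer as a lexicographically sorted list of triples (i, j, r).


Reconstructing r_w from the 10 given conditions:

  row 1: 0, 0, 0, 0, 0, 1, 1, 1, 1, 1
  row 2: 0, 0, 0, 0, 0, 1, 1, 2, 2, 2
  row 3: 0, 0, 0, 1, 1, 2, 2, 3, 3, 3
  row 4: 0, 0, 0, 1, 1, 2, 2, 3, 3, 4
  row 5: 1, 1, 1, 2, 2, 3, 3, 4, 4, 5
  row 6: 1, 2, 2, 3, 3, 4, 4, 5, 5, 6
  row 7: 1, 2, 3, 4, 4, 5, 5, 6, 6, 7
  row 8: 1, 2, 3, 4, 5, 6, 6, 7, 7, 8
  row 9: 1, 2, 3, 4, 5, 6, 7, 8, 8, 9
  row 10: 1, 2, 3, 4, 5, 6, 7, 8, 9, 10

the unique w with this rank table is (6, 8, 4, 10, 1, 2, 3, 5, 7, 9).

Rothe diagram D(w) (20 cells), 6 SE-corners (essential conditions):

[(2, 5, 0), (2, 7, 1), (4, 3, 0), (4, 5, 1), (4, 7, 2), (4, 9, 3)]


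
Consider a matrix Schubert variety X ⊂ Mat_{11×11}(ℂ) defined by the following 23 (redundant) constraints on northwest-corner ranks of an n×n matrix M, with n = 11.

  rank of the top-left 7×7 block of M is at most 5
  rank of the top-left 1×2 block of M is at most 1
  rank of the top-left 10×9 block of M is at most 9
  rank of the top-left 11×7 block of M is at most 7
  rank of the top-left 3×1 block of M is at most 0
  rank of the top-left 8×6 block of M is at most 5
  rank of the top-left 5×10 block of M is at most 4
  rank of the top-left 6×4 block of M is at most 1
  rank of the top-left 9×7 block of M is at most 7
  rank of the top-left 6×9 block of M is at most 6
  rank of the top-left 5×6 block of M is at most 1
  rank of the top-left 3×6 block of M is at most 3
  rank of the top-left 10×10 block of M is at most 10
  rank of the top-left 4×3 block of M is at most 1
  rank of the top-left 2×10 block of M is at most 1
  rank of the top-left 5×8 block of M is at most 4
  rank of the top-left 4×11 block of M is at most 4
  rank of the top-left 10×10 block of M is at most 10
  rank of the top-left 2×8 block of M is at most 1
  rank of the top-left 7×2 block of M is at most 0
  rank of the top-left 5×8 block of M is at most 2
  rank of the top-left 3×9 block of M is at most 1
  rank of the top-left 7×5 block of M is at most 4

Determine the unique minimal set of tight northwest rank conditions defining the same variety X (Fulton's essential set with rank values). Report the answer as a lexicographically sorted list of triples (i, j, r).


Computing R[i][j] = min implied NW-rank bound (n=11, 23 conditions):

  R[1]: 0  0  1  1  1  1  1  1  1  1  1
  R[2]: 0  0  1  1  1  1  1  1  1  1  2
  R[3]: 0  0  1  1  1  1  1  1  1  2  3
  R[4]: 0  0  1  1  1  1  2  2  2  3  4
  R[5]: 0  0  1  1  1  1  2  2  3  4  5
  R[6]: 0  0  1  1  2  2  3  3  4  5  6
  R[7]: 0  0  1  2  3  3  4  4  5  6  7
  R[8]: 1  1  2  3  4  4  5  5  6  7  8
  R[9]: 1  2  3  4  5  5  6  6  7  8  9
  R[10]: 1  2  3  4  5  6  7  7  8  9  10
  R[11]: 1  2  3  4  5  6  7  8  9  10  11

hence w(1..11) = (3, 11, 10, 7, 9, 5, 4, 1, 2, 6, 8).

ℓ(w)=35; the 6 essential cells (i,j,r):

[(2, 10, 1), (3, 9, 1), (5, 6, 1), (5, 8, 2), (6, 4, 1), (7, 2, 0)]


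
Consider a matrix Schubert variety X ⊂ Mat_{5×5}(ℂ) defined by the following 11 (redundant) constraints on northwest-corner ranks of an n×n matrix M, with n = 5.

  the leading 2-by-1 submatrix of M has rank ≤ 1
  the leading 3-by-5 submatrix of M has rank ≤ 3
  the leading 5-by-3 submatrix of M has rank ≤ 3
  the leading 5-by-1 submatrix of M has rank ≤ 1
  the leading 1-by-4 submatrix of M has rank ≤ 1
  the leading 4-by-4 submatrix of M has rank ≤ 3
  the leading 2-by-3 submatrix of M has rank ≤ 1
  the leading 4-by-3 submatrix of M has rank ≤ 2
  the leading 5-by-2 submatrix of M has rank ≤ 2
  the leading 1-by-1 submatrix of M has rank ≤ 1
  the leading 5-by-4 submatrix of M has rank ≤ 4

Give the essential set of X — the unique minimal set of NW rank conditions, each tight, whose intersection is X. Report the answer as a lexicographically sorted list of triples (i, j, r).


Recovering R(i,j) via the rank-extension bound from the 11 conditions:

  row 1: 1 | 1 | 1 | 1 | 1
  row 2: 1 | 1 | 1 | 2 | 2
  row 3: 1 | 2 | 2 | 3 | 3
  row 4: 1 | 2 | 2 | 3 | 4
  row 5: 1 | 2 | 3 | 4 | 5

giving w = (1, 4, 2, 5, 3) via Δ²R.

2 SE-corners of the 3-cell Rothe diagram give Ess(w):

[(2, 3, 1), (4, 3, 2)]


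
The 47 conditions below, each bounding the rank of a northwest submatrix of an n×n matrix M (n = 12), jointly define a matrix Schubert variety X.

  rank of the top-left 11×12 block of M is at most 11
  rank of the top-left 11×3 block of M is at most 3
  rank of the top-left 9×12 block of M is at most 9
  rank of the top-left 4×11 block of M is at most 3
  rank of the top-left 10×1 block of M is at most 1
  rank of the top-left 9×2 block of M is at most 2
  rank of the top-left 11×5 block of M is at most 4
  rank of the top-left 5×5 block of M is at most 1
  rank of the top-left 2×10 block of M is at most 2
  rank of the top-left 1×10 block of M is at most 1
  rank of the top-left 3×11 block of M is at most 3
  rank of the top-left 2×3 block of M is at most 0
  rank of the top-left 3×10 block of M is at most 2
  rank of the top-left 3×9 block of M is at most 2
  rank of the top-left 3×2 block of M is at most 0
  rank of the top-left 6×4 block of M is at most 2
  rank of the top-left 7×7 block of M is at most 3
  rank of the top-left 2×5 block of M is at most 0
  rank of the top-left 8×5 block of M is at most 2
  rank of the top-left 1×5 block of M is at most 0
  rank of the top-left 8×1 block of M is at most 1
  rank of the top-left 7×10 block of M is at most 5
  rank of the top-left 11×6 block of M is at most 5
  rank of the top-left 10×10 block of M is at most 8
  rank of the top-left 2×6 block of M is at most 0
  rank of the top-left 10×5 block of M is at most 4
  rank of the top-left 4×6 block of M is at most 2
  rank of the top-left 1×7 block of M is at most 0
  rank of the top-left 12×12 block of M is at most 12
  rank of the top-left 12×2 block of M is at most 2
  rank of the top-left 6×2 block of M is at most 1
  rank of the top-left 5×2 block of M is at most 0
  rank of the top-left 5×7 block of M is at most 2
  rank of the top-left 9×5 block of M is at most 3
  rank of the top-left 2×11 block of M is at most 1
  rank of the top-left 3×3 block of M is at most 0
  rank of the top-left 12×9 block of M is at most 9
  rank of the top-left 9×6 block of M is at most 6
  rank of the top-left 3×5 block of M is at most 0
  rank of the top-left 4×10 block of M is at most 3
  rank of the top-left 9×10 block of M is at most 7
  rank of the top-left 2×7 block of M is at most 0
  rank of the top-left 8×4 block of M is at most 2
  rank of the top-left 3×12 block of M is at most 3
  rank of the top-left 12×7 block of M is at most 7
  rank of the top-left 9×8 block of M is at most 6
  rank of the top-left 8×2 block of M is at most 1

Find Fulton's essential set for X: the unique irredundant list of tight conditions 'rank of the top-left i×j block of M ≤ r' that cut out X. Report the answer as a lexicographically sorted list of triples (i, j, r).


The tightest implied rank at each (i,j), from the 47 conditions:

  i=1: 0 | 0 | 0 | 0 | 0 | 0 | 0 | 1 | 1 | 1 | 1 | 1
  i=2: 0 | 0 | 0 | 0 | 0 | 0 | 0 | 1 | 1 | 1 | 1 | 2
  i=3: 0 | 0 | 0 | 0 | 0 | 1 | 1 | 2 | 2 | 2 | 2 | 3
  i=4: 0 | 0 | 1 | 1 | 1 | 2 | 2 | 3 | 3 | 3 | 3 | 4
  i=5: 0 | 0 | 1 | 1 | 1 | 2 | 2 | 3 | 4 | 4 | 4 | 5
  i=6: 1 | 1 | 2 | 2 | 2 | 3 | 3 | 4 | 5 | 5 | 5 | 6
  i=7: 1 | 1 | 2 | 2 | 2 | 3 | 3 | 4 | 5 | 5 | 6 | 7
  i=8: 1 | 1 | 2 | 2 | 2 | 3 | 4 | 5 | 6 | 6 | 7 | 8
  i=9: 1 | 2 | 3 | 3 | 3 | 4 | 5 | 6 | 7 | 7 | 8 | 9
  i=10: 1 | 2 | 3 | 4 | 4 | 5 | 6 | 7 | 8 | 8 | 9 | 10
  i=11: 1 | 2 | 3 | 4 | 4 | 5 | 6 | 7 | 8 | 9 | 10 | 11
  i=12: 1 | 2 | 3 | 4 | 5 | 6 | 7 | 8 | 9 | 10 | 11 | 12

so w = (8, 12, 6, 3, 9, 1, 11, 7, 2, 4, 10, 5).

11 SE-corners of the 38-cell Rothe diagram give Ess(w):

[(2, 7, 0), (2, 11, 1), (3, 5, 0), (5, 2, 0), (5, 5, 1), (5, 7, 2), (7, 7, 3), (7, 10, 5), (8, 2, 1), (8, 5, 2), (11, 5, 4)]


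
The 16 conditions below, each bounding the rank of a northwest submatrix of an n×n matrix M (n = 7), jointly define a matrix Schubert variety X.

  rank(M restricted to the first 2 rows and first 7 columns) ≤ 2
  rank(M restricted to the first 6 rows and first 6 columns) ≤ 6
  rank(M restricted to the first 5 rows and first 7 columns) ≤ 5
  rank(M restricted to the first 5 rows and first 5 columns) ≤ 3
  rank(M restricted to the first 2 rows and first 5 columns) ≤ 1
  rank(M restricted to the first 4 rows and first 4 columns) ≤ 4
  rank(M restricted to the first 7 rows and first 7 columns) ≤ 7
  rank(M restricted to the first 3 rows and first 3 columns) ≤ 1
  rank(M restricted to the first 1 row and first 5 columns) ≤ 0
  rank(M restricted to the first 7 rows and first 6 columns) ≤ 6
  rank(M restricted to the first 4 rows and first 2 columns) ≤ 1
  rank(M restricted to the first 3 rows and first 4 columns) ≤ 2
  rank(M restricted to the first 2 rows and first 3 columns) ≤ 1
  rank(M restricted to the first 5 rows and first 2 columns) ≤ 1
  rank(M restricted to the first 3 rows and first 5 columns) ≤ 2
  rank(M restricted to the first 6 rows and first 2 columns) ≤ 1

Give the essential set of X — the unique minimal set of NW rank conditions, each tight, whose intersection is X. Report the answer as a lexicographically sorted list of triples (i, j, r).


Computing R[i][j] = min implied NW-rank bound (n=7, 16 conditions):

  i=1: 0, 0, 0, 0, 0, 1, 1
  i=2: 1, 1, 1, 1, 1, 2, 2
  i=3: 1, 1, 1, 2, 2, 3, 3
  i=4: 1, 1, 2, 3, 3, 4, 4
  i=5: 1, 1, 2, 3, 3, 4, 5
  i=6: 1, 1, 2, 3, 4, 5, 6
  i=7: 1, 2, 3, 4, 5, 6, 7

so w = (6, 1, 4, 3, 7, 5, 2).

Rothe diagram D(w) (11 cells), 4 SE-corners (essential conditions):

[(1, 5, 0), (3, 3, 1), (5, 5, 3), (6, 2, 1)]


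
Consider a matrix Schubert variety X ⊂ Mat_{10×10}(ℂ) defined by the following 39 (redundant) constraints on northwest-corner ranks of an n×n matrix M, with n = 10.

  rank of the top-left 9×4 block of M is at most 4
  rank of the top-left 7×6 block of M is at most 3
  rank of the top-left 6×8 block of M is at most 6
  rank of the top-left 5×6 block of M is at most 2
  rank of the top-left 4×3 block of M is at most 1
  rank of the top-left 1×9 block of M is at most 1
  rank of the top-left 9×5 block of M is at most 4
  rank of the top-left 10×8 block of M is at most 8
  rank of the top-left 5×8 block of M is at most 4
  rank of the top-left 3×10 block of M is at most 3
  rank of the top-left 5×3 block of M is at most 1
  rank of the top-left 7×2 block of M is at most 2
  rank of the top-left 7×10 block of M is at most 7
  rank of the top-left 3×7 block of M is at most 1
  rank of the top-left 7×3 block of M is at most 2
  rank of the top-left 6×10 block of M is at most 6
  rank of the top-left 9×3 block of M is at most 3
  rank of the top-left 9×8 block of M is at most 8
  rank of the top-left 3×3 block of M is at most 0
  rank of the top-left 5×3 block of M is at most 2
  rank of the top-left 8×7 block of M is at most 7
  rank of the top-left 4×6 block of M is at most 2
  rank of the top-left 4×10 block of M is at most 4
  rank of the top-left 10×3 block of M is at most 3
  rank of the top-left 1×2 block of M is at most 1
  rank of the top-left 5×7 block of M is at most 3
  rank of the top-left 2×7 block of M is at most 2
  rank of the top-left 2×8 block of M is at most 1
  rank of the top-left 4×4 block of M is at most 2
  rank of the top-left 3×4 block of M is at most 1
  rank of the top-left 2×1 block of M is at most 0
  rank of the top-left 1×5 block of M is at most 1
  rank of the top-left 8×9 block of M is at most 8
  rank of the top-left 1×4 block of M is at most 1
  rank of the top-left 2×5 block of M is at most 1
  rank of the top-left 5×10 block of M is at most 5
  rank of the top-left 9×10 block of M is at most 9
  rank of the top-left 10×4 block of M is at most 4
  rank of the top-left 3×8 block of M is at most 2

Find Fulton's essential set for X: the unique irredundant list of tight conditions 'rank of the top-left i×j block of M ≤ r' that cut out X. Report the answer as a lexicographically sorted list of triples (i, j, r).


The tightest implied rank at each (i,j), from the 39 conditions:

  row 1: 0 0 0 1 1 1 1 1 1 1
  row 2: 0 0 0 1 1 1 1 1 2 2
  row 3: 0 0 0 1 1 1 1 2 3 3
  row 4: 1 1 1 2 2 2 2 3 4 4
  row 5: 1 1 1 2 2 2 3 4 5 5
  row 6: 1 2 2 3 3 3 4 5 6 6
  row 7: 1 2 2 3 3 3 4 5 6 7
  row 8: 1 2 3 4 4 4 5 6 7 8
  row 9: 1 2 3 4 4 5 6 7 8 9
  row 10: 1 2 3 4 5 6 7 8 9 10

giving w = (4, 9, 8, 1, 7, 2, 10, 3, 6, 5) via Δ²R.

|D(w)|=24, |Ess(w)|=8:

[(2, 8, 1), (3, 3, 0), (3, 7, 1), (5, 3, 1), (5, 6, 2), (7, 3, 2), (7, 6, 3), (9, 5, 4)]


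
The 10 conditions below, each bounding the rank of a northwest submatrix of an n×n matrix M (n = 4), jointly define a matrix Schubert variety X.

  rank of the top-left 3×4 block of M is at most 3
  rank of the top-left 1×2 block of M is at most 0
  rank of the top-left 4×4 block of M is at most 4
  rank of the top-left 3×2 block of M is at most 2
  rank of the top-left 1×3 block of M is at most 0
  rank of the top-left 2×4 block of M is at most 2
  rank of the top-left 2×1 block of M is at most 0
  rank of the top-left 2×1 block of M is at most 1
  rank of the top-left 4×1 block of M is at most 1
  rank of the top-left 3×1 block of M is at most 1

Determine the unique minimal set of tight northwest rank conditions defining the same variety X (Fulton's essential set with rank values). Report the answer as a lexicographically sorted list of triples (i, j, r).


Computing R[i][j] = min implied NW-rank bound (n=4, 10 conditions):

  i=1: 0  0  0  1
  i=2: 0  1  1  2
  i=3: 1  2  2  3
  i=4: 1  2  3  4

hence w(1..4) = (4, 2, 1, 3).

2 SE-corners of the 4-cell Rothe diagram give Ess(w):

[(1, 3, 0), (2, 1, 0)]


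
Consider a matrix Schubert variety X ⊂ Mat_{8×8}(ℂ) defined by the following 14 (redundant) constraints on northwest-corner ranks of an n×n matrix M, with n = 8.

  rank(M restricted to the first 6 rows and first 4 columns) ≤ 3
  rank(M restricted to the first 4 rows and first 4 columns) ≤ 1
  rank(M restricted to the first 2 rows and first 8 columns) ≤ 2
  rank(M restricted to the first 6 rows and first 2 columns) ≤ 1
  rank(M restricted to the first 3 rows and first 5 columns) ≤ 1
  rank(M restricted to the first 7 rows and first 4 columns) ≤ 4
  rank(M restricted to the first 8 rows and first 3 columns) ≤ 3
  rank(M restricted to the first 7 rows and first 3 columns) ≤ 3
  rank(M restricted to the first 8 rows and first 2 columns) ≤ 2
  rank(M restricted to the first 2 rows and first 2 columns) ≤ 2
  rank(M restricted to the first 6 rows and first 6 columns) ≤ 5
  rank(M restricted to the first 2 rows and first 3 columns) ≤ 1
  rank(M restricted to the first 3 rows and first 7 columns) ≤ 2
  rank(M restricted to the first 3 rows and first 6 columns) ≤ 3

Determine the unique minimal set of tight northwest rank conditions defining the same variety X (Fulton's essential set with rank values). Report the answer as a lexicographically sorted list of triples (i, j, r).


Reconstructing r_w from the 14 given conditions:

  1  1  1  1  1  1  1  1
  1  1  1  1  1  2  2  2
  1  1  1  1  1  2  2  3
  1  1  1  1  2  3  3  4
  1  1  2  2  3  4  4  5
  1  1  2  3  4  5  5  6
  1  2  3  4  5  6  6  7
  1  2  3  4  5  6  7  8

the unique w with this rank table is (1, 6, 8, 5, 3, 4, 2, 7).

D(w) has 14 cells with 4 SE-corners; essential set:

[(3, 5, 1), (3, 7, 2), (4, 4, 1), (6, 2, 1)]
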